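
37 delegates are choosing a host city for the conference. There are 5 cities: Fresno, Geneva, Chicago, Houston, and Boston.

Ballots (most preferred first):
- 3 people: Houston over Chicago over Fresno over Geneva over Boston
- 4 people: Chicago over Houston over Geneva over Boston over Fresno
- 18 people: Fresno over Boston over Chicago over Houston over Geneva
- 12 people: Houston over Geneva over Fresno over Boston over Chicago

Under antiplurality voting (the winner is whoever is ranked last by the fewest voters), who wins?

Houston

Last-place votes: Fresno 4, Geneva 18, Chicago 12, Houston 0, Boston 3.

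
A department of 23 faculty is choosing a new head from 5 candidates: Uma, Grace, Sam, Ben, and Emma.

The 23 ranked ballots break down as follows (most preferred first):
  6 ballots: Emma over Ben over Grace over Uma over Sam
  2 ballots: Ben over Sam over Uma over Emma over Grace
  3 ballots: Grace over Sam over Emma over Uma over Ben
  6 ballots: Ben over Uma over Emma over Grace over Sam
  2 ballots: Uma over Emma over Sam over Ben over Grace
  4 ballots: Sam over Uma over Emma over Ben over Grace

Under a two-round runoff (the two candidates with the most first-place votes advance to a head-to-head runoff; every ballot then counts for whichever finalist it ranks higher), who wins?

Round 1 first-place votes: Uma 2, Grace 3, Sam 4, Ben 8, Emma 6. Ben and Emma advance.
Runoff: Ben is ranked above Emma on 8 ballots, Emma above Ben on 15.

Emma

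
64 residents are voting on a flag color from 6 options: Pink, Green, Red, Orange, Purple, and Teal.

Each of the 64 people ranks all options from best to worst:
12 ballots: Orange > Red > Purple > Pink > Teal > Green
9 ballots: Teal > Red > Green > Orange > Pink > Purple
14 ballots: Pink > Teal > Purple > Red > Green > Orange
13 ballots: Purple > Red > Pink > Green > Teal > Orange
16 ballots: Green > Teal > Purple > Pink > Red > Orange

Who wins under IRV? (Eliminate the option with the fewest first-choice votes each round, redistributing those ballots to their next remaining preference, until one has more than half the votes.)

Round 1: Pink 14, Green 16, Red 0, Orange 12, Purple 13, Teal 9. Red eliminated.
Round 2: Pink 14, Green 16, Orange 12, Purple 13, Teal 9. Teal eliminated.
Round 3: Pink 14, Green 25, Orange 12, Purple 13. Orange eliminated.
Round 4: Pink 14, Green 25, Purple 25. Pink eliminated.
Round 5: Green 25, Purple 39. Purple has a majority (≥33).

Purple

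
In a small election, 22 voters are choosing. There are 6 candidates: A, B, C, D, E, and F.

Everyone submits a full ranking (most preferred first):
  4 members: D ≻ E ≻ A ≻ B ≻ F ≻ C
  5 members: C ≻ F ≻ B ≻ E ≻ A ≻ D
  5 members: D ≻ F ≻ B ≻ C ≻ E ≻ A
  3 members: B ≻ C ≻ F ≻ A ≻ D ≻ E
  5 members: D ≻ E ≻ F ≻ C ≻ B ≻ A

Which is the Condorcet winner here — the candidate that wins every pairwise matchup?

D

D vs A: 14–8
D vs B: 14–8
D vs C: 14–8
D vs E: 17–5
D vs F: 14–8
D beats every other candidate.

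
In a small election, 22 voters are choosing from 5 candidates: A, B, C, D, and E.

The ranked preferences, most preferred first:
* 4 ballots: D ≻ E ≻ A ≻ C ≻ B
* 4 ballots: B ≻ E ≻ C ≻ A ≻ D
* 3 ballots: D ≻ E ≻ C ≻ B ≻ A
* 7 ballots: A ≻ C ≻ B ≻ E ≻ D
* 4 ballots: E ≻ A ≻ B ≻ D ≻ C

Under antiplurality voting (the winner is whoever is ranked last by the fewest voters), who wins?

E

Last-place votes: A 3, B 4, C 4, D 11, E 0.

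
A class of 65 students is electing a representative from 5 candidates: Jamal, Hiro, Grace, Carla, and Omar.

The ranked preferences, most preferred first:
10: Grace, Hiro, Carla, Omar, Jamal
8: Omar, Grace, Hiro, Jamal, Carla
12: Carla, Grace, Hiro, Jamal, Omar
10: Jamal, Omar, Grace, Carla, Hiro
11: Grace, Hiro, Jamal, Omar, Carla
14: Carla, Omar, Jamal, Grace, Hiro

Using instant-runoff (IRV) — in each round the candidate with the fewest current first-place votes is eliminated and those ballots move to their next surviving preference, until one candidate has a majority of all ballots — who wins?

Round 1: Jamal 10, Hiro 0, Grace 21, Carla 26, Omar 8. Hiro eliminated.
Round 2: Jamal 10, Grace 21, Carla 26, Omar 8. Omar eliminated.
Round 3: Jamal 10, Grace 29, Carla 26. Jamal eliminated.
Round 4: Grace 39, Carla 26. Grace has a majority (≥33).

Grace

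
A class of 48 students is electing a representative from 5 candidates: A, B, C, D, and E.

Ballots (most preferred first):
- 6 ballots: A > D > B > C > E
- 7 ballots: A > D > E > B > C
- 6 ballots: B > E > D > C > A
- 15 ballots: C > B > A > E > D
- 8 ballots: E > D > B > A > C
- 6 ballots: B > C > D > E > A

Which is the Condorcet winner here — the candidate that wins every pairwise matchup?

B vs A: 35–13
B vs C: 33–15
B vs D: 27–21
B vs E: 33–15
B beats every other candidate.

B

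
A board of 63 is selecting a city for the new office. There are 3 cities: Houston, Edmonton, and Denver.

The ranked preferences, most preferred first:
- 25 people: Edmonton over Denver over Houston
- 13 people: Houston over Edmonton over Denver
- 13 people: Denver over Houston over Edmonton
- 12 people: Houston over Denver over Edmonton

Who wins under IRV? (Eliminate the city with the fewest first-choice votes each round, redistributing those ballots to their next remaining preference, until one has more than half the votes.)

Round 1: Houston 25, Edmonton 25, Denver 13. Denver eliminated.
Round 2: Houston 38, Edmonton 25. Houston has a majority (≥32).

Houston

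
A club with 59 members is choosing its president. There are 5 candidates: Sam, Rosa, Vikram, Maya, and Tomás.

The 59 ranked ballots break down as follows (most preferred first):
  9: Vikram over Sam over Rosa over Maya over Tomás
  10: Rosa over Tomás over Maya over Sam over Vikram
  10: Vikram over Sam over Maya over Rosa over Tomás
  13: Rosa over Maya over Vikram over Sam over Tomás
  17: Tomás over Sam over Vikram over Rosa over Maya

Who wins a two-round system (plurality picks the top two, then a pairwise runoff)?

Round 1 first-place votes: Sam 0, Rosa 23, Vikram 19, Maya 0, Tomás 17. Rosa and Vikram advance.
Runoff: Rosa is ranked above Vikram on 23 ballots, Vikram above Rosa on 36.

Vikram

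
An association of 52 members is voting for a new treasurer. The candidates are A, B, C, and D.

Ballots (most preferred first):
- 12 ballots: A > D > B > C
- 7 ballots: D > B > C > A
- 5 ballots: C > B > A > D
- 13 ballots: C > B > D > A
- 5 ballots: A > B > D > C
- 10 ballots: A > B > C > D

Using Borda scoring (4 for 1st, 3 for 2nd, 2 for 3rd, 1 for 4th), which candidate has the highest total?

B

A: 12×4 + 7×1 + 5×2 + 13×1 + 5×4 + 10×4 = 138
B: 12×2 + 7×3 + 5×3 + 13×3 + 5×3 + 10×3 = 144
C: 12×1 + 7×2 + 5×4 + 13×4 + 5×1 + 10×2 = 123
D: 12×3 + 7×4 + 5×1 + 13×2 + 5×2 + 10×1 = 115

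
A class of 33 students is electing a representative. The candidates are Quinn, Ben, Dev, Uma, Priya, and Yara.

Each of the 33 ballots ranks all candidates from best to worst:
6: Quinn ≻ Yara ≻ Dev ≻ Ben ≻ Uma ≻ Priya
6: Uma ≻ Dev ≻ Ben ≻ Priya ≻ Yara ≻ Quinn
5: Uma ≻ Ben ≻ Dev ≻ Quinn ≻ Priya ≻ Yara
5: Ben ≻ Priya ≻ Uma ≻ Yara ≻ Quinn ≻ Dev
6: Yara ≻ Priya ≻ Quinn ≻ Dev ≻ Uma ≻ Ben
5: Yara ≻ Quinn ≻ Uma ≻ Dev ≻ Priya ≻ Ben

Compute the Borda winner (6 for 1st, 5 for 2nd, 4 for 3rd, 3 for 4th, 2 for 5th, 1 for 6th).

Quinn: 6×6 + 6×1 + 5×3 + 5×2 + 6×4 + 5×5 = 116
Ben: 6×3 + 6×4 + 5×5 + 5×6 + 6×1 + 5×1 = 108
Dev: 6×4 + 6×5 + 5×4 + 5×1 + 6×3 + 5×3 = 112
Uma: 6×2 + 6×6 + 5×6 + 5×4 + 6×2 + 5×4 = 130
Priya: 6×1 + 6×3 + 5×2 + 5×5 + 6×5 + 5×2 = 99
Yara: 6×5 + 6×2 + 5×1 + 5×3 + 6×6 + 5×6 = 128

Uma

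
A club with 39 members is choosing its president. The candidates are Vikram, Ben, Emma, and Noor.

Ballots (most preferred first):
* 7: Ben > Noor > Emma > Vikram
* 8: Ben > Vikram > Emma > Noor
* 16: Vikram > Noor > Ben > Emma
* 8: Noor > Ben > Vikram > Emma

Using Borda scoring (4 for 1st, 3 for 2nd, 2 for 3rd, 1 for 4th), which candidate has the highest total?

Vikram: 7×1 + 8×3 + 16×4 + 8×2 = 111
Ben: 7×4 + 8×4 + 16×2 + 8×3 = 116
Emma: 7×2 + 8×2 + 16×1 + 8×1 = 54
Noor: 7×3 + 8×1 + 16×3 + 8×4 = 109

Ben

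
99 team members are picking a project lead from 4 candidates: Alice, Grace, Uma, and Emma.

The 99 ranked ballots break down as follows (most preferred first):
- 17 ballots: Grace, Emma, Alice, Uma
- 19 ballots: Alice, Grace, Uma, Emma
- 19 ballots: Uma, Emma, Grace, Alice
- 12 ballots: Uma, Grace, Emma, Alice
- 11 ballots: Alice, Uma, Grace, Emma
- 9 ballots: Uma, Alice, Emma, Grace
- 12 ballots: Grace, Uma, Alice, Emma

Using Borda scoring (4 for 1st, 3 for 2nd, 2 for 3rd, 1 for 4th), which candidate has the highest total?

Uma

Alice: 17×2 + 19×4 + 19×1 + 12×1 + 11×4 + 9×3 + 12×2 = 236
Grace: 17×4 + 19×3 + 19×2 + 12×3 + 11×2 + 9×1 + 12×4 = 278
Uma: 17×1 + 19×2 + 19×4 + 12×4 + 11×3 + 9×4 + 12×3 = 284
Emma: 17×3 + 19×1 + 19×3 + 12×2 + 11×1 + 9×2 + 12×1 = 192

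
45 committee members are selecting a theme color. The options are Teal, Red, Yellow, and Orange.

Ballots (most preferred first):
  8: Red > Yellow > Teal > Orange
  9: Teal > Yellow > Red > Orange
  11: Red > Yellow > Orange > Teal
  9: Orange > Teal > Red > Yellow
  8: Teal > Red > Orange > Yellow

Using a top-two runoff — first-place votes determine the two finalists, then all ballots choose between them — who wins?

Teal

Round 1 first-place votes: Teal 17, Red 19, Yellow 0, Orange 9. Red and Teal advance.
Runoff: Red is ranked above Teal on 19 ballots, Teal above Red on 26.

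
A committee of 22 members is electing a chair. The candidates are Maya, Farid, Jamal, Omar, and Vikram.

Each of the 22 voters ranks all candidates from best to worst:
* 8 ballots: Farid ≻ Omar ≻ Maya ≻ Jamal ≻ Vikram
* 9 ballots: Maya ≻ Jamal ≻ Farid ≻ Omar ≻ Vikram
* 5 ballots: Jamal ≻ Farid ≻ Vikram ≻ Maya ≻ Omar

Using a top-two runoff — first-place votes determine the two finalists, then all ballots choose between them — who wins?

Farid

Round 1 first-place votes: Maya 9, Farid 8, Jamal 5, Omar 0, Vikram 0. Maya and Farid advance.
Runoff: Maya is ranked above Farid on 9 ballots, Farid above Maya on 13.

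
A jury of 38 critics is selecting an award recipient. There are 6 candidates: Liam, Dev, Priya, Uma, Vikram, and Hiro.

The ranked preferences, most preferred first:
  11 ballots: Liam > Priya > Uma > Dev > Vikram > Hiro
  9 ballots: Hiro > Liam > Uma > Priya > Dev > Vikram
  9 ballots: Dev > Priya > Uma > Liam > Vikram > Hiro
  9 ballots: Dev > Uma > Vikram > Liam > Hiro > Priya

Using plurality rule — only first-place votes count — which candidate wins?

Dev

First-place votes: Liam 11, Dev 18, Priya 0, Uma 0, Vikram 0, Hiro 9.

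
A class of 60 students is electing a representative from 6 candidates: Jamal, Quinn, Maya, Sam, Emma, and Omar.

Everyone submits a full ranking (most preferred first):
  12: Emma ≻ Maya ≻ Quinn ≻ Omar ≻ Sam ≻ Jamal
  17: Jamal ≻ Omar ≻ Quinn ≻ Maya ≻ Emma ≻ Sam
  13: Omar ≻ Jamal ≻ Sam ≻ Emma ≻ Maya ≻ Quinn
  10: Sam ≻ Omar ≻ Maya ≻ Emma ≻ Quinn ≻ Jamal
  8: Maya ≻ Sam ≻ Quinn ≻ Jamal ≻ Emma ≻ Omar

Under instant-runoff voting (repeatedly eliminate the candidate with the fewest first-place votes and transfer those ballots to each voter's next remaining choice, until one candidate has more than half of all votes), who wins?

Omar

Round 1: Jamal 17, Quinn 0, Maya 8, Sam 10, Emma 12, Omar 13. Quinn eliminated.
Round 2: Jamal 17, Maya 8, Sam 10, Emma 12, Omar 13. Maya eliminated.
Round 3: Jamal 17, Sam 18, Emma 12, Omar 13. Emma eliminated.
Round 4: Jamal 17, Sam 18, Omar 25. Jamal eliminated.
Round 5: Sam 18, Omar 42. Omar has a majority (≥31).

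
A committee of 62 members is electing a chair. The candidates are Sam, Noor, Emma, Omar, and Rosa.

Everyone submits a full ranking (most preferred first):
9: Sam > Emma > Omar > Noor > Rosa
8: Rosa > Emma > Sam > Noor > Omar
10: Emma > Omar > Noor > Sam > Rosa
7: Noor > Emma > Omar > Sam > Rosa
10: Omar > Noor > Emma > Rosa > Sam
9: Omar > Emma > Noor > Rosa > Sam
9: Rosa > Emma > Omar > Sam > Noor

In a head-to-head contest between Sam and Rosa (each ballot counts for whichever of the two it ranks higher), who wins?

Rosa

Sam is ranked above Rosa on 26 ballots; Rosa above Sam on 36.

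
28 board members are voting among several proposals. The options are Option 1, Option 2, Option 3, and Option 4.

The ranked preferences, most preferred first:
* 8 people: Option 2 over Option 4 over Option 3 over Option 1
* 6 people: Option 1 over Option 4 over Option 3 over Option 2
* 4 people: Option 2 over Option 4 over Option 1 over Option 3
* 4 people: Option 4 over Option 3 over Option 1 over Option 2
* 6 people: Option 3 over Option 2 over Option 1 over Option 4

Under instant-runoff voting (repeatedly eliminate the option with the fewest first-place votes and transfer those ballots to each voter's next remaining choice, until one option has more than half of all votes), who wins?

Round 1: Option 1 6, Option 2 12, Option 3 6, Option 4 4. Option 4 eliminated.
Round 2: Option 1 6, Option 2 12, Option 3 10. Option 1 eliminated.
Round 3: Option 2 12, Option 3 16. Option 3 has a majority (≥15).

Option 3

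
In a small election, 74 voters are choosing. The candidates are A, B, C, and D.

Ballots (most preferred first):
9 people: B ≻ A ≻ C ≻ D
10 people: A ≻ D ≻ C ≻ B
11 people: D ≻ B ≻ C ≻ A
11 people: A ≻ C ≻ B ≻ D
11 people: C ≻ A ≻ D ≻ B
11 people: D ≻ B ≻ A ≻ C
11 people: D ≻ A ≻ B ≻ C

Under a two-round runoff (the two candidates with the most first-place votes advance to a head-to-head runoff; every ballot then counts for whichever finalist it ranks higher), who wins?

A

Round 1 first-place votes: A 21, B 9, C 11, D 33. D and A advance.
Runoff: D is ranked above A on 33 ballots, A above D on 41.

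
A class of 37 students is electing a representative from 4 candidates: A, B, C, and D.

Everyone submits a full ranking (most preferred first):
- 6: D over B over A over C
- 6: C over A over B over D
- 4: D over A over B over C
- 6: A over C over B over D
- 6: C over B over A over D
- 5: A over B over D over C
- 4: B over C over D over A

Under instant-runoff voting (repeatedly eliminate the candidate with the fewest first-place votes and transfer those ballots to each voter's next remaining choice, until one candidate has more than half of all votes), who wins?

A

Round 1: A 11, B 4, C 12, D 10. B eliminated.
Round 2: A 11, C 16, D 10. D eliminated.
Round 3: A 21, C 16. A has a majority (≥19).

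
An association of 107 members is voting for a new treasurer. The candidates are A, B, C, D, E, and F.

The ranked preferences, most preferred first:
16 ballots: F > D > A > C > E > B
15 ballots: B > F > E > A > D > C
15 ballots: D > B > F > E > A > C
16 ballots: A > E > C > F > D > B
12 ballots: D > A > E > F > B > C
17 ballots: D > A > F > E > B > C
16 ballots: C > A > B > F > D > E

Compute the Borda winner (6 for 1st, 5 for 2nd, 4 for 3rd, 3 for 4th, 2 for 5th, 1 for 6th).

A: 16×4 + 15×3 + 15×2 + 16×6 + 12×5 + 17×5 + 16×5 = 460
B: 16×1 + 15×6 + 15×5 + 16×1 + 12×2 + 17×2 + 16×4 = 319
C: 16×3 + 15×1 + 15×1 + 16×4 + 12×1 + 17×1 + 16×6 = 267
D: 16×5 + 15×2 + 15×6 + 16×2 + 12×6 + 17×6 + 16×2 = 438
E: 16×2 + 15×4 + 15×3 + 16×5 + 12×4 + 17×3 + 16×1 = 332
F: 16×6 + 15×5 + 15×4 + 16×3 + 12×3 + 17×4 + 16×3 = 431

A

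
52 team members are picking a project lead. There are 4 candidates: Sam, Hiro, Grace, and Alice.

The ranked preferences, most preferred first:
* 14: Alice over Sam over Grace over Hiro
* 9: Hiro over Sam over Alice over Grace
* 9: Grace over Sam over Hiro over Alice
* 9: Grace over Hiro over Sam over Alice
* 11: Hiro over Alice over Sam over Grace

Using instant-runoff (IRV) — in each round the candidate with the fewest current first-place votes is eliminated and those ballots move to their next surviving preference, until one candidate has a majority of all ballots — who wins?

Grace

Round 1: Sam 0, Hiro 20, Grace 18, Alice 14. Sam eliminated.
Round 2: Hiro 20, Grace 18, Alice 14. Alice eliminated.
Round 3: Hiro 20, Grace 32. Grace has a majority (≥27).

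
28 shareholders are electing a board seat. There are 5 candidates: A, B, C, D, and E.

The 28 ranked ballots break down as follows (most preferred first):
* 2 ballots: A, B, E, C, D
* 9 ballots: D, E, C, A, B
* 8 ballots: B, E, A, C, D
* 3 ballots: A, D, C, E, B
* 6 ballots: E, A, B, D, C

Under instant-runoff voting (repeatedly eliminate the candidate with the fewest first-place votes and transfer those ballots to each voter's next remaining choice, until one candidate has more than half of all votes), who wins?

B

Round 1: A 5, B 8, C 0, D 9, E 6. C eliminated.
Round 2: A 5, B 8, D 9, E 6. A eliminated.
Round 3: B 10, D 12, E 6. E eliminated.
Round 4: B 16, D 12. B has a majority (≥15).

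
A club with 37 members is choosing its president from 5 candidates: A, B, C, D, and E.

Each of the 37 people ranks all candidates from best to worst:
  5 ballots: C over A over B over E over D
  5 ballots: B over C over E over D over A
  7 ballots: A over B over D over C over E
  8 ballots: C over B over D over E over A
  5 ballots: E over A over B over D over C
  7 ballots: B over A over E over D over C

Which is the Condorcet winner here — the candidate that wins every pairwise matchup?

B vs A: 20–17
B vs C: 24–13
B vs D: 37–0
B vs E: 32–5
B beats every other candidate.

B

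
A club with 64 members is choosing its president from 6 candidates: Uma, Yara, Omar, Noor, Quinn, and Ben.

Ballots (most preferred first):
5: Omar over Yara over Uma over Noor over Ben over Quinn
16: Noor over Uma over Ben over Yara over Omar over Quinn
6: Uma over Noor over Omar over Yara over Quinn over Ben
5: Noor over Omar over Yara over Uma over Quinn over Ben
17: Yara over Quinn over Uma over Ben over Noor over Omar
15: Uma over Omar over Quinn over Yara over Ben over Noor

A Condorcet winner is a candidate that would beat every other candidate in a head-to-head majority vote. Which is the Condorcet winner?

Uma

Uma vs Yara: 37–27
Uma vs Omar: 54–10
Uma vs Noor: 43–21
Uma vs Quinn: 47–17
Uma vs Ben: 64–0
Uma beats every other candidate.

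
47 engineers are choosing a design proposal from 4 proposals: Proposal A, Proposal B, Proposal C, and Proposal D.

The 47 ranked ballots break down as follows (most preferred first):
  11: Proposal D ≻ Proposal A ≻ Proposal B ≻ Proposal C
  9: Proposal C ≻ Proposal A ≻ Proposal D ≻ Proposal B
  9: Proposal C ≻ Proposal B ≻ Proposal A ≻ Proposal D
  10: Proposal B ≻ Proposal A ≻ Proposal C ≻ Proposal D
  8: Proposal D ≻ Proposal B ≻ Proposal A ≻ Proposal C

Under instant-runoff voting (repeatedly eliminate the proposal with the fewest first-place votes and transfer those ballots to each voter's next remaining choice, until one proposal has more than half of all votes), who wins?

Proposal C

Round 1: Proposal A 0, Proposal B 10, Proposal C 18, Proposal D 19. Proposal A eliminated.
Round 2: Proposal B 10, Proposal C 18, Proposal D 19. Proposal B eliminated.
Round 3: Proposal C 28, Proposal D 19. Proposal C has a majority (≥24).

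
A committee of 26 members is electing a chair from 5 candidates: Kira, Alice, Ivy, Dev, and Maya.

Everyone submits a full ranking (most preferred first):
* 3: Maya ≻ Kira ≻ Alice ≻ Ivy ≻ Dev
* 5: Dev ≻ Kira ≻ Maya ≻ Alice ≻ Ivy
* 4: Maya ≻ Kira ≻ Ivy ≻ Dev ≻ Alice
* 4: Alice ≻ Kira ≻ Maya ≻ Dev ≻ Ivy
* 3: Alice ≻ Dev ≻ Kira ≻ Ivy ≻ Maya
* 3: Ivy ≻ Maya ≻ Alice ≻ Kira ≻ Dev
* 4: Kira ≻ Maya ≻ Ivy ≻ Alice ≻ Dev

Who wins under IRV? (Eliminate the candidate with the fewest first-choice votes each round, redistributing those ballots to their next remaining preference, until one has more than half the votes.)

Maya

Round 1: Kira 4, Alice 7, Ivy 3, Dev 5, Maya 7. Ivy eliminated.
Round 2: Kira 4, Alice 7, Dev 5, Maya 10. Kira eliminated.
Round 3: Alice 7, Dev 5, Maya 14. Maya has a majority (≥14).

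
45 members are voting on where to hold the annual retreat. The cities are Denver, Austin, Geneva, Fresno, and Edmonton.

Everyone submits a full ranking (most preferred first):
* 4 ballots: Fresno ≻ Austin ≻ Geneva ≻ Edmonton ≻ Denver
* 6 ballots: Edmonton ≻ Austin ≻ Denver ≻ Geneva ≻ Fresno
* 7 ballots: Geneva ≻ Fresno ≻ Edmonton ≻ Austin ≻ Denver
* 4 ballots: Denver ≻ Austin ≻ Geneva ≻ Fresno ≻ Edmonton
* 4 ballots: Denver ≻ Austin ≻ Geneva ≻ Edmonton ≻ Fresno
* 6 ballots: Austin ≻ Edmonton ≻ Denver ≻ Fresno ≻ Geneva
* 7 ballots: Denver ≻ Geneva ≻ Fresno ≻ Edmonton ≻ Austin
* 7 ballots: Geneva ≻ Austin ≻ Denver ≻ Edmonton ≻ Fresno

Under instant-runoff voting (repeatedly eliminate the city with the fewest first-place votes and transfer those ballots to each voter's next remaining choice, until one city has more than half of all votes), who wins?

Austin

Round 1: Denver 15, Austin 6, Geneva 14, Fresno 4, Edmonton 6. Fresno eliminated.
Round 2: Denver 15, Austin 10, Geneva 14, Edmonton 6. Edmonton eliminated.
Round 3: Denver 15, Austin 16, Geneva 14. Geneva eliminated.
Round 4: Denver 15, Austin 30. Austin has a majority (≥23).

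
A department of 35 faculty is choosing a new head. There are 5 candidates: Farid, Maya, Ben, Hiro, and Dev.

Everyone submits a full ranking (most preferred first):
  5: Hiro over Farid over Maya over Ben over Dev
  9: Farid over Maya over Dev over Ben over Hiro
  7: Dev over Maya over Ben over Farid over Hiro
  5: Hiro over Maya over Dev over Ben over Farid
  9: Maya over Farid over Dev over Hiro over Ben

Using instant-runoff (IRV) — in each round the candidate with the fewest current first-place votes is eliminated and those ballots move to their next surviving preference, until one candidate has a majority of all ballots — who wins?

Maya

Round 1: Farid 9, Maya 9, Ben 0, Hiro 10, Dev 7. Ben eliminated.
Round 2: Farid 9, Maya 9, Hiro 10, Dev 7. Dev eliminated.
Round 3: Farid 9, Maya 16, Hiro 10. Farid eliminated.
Round 4: Maya 25, Hiro 10. Maya has a majority (≥18).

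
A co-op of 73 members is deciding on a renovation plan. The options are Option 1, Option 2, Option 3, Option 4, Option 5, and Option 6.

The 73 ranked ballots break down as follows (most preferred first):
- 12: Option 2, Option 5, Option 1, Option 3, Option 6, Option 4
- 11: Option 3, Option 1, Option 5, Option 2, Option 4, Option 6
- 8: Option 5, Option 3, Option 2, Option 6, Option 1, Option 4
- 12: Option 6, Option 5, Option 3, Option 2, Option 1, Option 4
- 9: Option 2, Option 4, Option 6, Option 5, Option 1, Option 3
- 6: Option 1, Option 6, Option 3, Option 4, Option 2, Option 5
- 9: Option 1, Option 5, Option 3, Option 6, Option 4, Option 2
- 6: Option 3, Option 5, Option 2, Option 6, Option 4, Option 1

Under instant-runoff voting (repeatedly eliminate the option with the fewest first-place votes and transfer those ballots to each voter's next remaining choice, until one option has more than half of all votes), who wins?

Round 1: Option 1 15, Option 2 21, Option 3 17, Option 4 0, Option 5 8, Option 6 12. Option 4 eliminated.
Round 2: Option 1 15, Option 2 21, Option 3 17, Option 5 8, Option 6 12. Option 5 eliminated.
Round 3: Option 1 15, Option 2 21, Option 3 25, Option 6 12. Option 6 eliminated.
Round 4: Option 1 15, Option 2 21, Option 3 37. Option 3 has a majority (≥37).

Option 3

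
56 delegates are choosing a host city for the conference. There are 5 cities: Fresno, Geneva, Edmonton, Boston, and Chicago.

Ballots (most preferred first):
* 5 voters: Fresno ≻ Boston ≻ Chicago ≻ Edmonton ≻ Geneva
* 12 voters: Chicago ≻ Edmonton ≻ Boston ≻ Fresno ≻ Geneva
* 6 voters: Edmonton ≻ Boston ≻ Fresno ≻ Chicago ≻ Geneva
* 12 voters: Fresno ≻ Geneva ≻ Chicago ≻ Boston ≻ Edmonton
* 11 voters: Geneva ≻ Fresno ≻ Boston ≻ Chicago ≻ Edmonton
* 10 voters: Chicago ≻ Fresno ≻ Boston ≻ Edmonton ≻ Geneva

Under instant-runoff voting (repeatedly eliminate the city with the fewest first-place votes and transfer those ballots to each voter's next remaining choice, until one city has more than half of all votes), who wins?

Fresno

Round 1: Fresno 17, Geneva 11, Edmonton 6, Boston 0, Chicago 22. Boston eliminated.
Round 2: Fresno 17, Geneva 11, Edmonton 6, Chicago 22. Edmonton eliminated.
Round 3: Fresno 23, Geneva 11, Chicago 22. Geneva eliminated.
Round 4: Fresno 34, Chicago 22. Fresno has a majority (≥29).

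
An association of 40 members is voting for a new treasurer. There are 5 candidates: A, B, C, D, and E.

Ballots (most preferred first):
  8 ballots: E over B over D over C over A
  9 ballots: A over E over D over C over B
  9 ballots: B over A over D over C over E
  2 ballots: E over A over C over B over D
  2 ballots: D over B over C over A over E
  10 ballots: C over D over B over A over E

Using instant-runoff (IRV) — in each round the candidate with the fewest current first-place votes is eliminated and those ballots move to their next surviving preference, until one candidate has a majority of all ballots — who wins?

Round 1: A 9, B 9, C 10, D 2, E 10. D eliminated.
Round 2: A 9, B 11, C 10, E 10. A eliminated.
Round 3: B 11, C 10, E 19. C eliminated.
Round 4: B 21, E 19. B has a majority (≥21).

B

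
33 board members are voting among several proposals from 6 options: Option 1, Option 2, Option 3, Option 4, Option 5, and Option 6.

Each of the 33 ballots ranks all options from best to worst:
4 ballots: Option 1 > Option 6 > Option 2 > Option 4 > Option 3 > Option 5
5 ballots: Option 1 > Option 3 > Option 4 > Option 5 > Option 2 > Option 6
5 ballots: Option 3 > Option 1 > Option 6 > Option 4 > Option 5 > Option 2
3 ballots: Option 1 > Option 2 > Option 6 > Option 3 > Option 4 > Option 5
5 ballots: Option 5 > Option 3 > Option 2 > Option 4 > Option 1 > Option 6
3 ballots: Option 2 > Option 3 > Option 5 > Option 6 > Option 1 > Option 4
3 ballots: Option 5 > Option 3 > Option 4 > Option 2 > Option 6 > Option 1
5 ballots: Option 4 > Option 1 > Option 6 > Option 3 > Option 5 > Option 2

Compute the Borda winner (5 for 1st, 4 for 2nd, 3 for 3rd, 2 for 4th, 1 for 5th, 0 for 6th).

Option 1: 4×5 + 5×5 + 5×4 + 3×5 + 5×1 + 3×1 + 3×0 + 5×4 = 108
Option 2: 4×3 + 5×1 + 5×0 + 3×4 + 5×3 + 3×5 + 3×2 + 5×0 = 65
Option 3: 4×1 + 5×4 + 5×5 + 3×2 + 5×4 + 3×4 + 3×4 + 5×2 = 109
Option 4: 4×2 + 5×3 + 5×2 + 3×1 + 5×2 + 3×0 + 3×3 + 5×5 = 80
Option 5: 4×0 + 5×2 + 5×1 + 3×0 + 5×5 + 3×3 + 3×5 + 5×1 = 69
Option 6: 4×4 + 5×0 + 5×3 + 3×3 + 5×0 + 3×2 + 3×1 + 5×3 = 64

Option 3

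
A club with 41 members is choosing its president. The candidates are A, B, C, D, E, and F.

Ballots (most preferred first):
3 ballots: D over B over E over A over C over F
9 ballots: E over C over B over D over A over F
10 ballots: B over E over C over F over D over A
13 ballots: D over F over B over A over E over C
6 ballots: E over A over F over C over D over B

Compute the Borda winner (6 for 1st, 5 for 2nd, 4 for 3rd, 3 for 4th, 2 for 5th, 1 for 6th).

E

A: 3×3 + 9×2 + 10×1 + 13×3 + 6×5 = 106
B: 3×5 + 9×4 + 10×6 + 13×4 + 6×1 = 169
C: 3×2 + 9×5 + 10×4 + 13×1 + 6×3 = 122
D: 3×6 + 9×3 + 10×2 + 13×6 + 6×2 = 155
E: 3×4 + 9×6 + 10×5 + 13×2 + 6×6 = 178
F: 3×1 + 9×1 + 10×3 + 13×5 + 6×4 = 131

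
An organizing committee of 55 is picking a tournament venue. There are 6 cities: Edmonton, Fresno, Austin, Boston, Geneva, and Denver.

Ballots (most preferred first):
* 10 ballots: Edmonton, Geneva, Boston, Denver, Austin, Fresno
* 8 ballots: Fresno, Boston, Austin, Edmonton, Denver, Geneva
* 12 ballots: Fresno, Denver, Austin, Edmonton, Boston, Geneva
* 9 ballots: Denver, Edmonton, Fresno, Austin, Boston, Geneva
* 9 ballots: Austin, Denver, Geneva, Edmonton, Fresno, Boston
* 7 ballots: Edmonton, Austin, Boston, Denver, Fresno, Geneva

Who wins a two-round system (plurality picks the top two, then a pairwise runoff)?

Round 1 first-place votes: Edmonton 17, Fresno 20, Austin 9, Boston 0, Geneva 0, Denver 9. Fresno and Edmonton advance.
Runoff: Fresno is ranked above Edmonton on 20 ballots, Edmonton above Fresno on 35.

Edmonton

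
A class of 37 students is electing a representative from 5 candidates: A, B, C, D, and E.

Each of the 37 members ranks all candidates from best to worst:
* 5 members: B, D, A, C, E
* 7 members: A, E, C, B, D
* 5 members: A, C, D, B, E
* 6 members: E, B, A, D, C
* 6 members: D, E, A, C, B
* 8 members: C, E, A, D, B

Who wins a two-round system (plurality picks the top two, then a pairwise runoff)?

Round 1 first-place votes: A 12, B 5, C 8, D 6, E 6. A and C advance.
Runoff: A is ranked above C on 29 ballots, C above A on 8.

A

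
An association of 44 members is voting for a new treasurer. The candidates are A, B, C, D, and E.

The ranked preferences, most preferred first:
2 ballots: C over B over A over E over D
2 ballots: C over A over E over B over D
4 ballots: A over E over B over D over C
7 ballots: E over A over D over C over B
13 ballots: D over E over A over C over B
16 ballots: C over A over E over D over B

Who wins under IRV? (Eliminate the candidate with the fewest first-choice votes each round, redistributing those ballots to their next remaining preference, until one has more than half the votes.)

Round 1: A 4, B 0, C 20, D 13, E 7. B eliminated.
Round 2: A 4, C 20, D 13, E 7. A eliminated.
Round 3: C 20, D 13, E 11. E eliminated.
Round 4: C 20, D 24. D has a majority (≥23).

D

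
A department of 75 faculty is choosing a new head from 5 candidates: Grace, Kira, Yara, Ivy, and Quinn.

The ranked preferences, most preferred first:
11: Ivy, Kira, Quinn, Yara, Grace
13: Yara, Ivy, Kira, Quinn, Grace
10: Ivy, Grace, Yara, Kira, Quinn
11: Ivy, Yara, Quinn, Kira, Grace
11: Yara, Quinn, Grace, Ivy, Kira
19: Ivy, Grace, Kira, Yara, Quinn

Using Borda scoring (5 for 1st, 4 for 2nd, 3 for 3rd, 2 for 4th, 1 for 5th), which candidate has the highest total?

Grace: 11×1 + 13×1 + 10×4 + 11×1 + 11×3 + 19×4 = 184
Kira: 11×4 + 13×3 + 10×2 + 11×2 + 11×1 + 19×3 = 193
Yara: 11×2 + 13×5 + 10×3 + 11×4 + 11×5 + 19×2 = 254
Ivy: 11×5 + 13×4 + 10×5 + 11×5 + 11×2 + 19×5 = 329
Quinn: 11×3 + 13×2 + 10×1 + 11×3 + 11×4 + 19×1 = 165

Ivy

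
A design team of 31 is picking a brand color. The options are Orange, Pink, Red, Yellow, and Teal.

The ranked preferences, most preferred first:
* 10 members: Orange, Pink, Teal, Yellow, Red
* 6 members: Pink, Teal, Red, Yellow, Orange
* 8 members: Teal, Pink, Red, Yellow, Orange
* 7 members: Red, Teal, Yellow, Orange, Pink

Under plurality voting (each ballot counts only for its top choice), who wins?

First-place votes: Orange 10, Pink 6, Red 7, Yellow 0, Teal 8.

Orange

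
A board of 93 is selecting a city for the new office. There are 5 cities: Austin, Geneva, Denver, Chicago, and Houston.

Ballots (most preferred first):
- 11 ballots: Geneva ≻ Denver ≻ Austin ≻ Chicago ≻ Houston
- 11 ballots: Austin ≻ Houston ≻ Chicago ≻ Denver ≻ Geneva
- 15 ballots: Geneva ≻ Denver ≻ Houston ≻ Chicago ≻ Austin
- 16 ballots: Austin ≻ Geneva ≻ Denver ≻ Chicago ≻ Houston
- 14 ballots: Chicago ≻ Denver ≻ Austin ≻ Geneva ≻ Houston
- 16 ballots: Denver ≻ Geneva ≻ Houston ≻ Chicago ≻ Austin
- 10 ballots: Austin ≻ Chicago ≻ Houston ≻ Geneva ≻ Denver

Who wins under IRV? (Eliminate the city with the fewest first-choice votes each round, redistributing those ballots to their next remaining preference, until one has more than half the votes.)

Round 1: Austin 37, Geneva 26, Denver 16, Chicago 14, Houston 0. Houston eliminated.
Round 2: Austin 37, Geneva 26, Denver 16, Chicago 14. Chicago eliminated.
Round 3: Austin 37, Geneva 26, Denver 30. Geneva eliminated.
Round 4: Austin 37, Denver 56. Denver has a majority (≥47).

Denver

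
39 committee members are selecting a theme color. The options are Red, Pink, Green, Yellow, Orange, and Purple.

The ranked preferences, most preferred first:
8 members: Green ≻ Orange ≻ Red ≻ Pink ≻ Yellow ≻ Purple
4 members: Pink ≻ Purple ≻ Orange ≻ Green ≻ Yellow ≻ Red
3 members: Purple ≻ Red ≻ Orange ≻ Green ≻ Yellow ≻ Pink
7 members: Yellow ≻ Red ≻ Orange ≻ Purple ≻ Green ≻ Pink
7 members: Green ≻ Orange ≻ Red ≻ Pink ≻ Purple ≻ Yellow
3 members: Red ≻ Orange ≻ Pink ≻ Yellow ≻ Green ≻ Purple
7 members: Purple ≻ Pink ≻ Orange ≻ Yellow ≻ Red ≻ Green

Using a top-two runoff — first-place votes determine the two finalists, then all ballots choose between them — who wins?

Round 1 first-place votes: Red 3, Pink 4, Green 15, Yellow 7, Orange 0, Purple 10. Green and Purple advance.
Runoff: Green is ranked above Purple on 18 ballots, Purple above Green on 21.

Purple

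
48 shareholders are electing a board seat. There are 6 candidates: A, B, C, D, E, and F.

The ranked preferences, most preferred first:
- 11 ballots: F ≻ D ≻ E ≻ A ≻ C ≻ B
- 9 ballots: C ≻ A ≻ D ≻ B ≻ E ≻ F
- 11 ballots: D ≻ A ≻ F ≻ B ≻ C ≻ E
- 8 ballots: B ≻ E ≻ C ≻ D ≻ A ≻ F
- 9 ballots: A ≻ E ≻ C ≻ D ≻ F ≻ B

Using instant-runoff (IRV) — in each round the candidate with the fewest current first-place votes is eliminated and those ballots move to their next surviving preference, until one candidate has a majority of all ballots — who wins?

C

Round 1: A 9, B 8, C 9, D 11, E 0, F 11. E eliminated.
Round 2: A 9, B 8, C 9, D 11, F 11. B eliminated.
Round 3: A 9, C 17, D 11, F 11. A eliminated.
Round 4: C 26, D 11, F 11. C has a majority (≥25).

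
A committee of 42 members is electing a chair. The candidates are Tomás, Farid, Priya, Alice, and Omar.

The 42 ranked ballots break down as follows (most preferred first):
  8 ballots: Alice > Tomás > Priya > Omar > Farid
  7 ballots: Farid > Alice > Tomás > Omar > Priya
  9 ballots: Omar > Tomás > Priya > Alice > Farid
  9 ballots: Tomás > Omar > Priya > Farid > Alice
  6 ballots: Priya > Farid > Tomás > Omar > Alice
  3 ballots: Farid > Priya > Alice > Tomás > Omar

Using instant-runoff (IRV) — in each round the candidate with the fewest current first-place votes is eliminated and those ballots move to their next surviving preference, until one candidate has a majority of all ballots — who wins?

Round 1: Tomás 9, Farid 10, Priya 6, Alice 8, Omar 9. Priya eliminated.
Round 2: Tomás 9, Farid 16, Alice 8, Omar 9. Alice eliminated.
Round 3: Tomás 17, Farid 16, Omar 9. Omar eliminated.
Round 4: Tomás 26, Farid 16. Tomás has a majority (≥22).

Tomás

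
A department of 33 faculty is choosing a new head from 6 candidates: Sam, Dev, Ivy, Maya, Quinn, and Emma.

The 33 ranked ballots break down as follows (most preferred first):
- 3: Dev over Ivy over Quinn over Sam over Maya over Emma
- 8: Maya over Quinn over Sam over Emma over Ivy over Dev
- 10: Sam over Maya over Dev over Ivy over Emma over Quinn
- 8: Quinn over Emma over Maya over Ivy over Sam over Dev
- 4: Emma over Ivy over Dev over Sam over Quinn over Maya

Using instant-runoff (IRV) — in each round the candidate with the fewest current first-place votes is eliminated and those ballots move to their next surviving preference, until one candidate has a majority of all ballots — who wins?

Round 1: Sam 10, Dev 3, Ivy 0, Maya 8, Quinn 8, Emma 4. Ivy eliminated.
Round 2: Sam 10, Dev 3, Maya 8, Quinn 8, Emma 4. Dev eliminated.
Round 3: Sam 10, Maya 8, Quinn 11, Emma 4. Emma eliminated.
Round 4: Sam 14, Maya 8, Quinn 11. Maya eliminated.
Round 5: Sam 14, Quinn 19. Quinn has a majority (≥17).

Quinn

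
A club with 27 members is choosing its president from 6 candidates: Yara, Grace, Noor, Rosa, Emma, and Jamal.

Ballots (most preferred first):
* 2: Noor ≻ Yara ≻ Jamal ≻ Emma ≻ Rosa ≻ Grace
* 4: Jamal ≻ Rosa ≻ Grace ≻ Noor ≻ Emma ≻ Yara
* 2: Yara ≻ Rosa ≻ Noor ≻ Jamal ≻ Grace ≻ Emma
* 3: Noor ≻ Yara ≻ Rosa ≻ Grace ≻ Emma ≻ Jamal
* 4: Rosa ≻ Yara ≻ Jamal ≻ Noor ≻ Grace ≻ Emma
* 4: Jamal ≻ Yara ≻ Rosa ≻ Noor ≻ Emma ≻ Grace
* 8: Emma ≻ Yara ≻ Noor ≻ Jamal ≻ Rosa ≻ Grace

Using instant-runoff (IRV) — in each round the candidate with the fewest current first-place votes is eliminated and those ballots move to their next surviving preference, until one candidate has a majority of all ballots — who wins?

Jamal

Round 1: Yara 2, Grace 0, Noor 5, Rosa 4, Emma 8, Jamal 8. Grace eliminated.
Round 2: Yara 2, Noor 5, Rosa 4, Emma 8, Jamal 8. Yara eliminated.
Round 3: Noor 5, Rosa 6, Emma 8, Jamal 8. Noor eliminated.
Round 4: Rosa 9, Emma 8, Jamal 10. Emma eliminated.
Round 5: Rosa 9, Jamal 18. Jamal has a majority (≥14).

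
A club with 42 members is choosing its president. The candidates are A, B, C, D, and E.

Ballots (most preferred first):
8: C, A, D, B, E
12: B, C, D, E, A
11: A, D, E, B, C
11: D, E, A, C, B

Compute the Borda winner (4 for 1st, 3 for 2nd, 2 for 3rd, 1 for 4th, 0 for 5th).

D

A: 8×3 + 12×0 + 11×4 + 11×2 = 90
B: 8×1 + 12×4 + 11×1 + 11×0 = 67
C: 8×4 + 12×3 + 11×0 + 11×1 = 79
D: 8×2 + 12×2 + 11×3 + 11×4 = 117
E: 8×0 + 12×1 + 11×2 + 11×3 = 67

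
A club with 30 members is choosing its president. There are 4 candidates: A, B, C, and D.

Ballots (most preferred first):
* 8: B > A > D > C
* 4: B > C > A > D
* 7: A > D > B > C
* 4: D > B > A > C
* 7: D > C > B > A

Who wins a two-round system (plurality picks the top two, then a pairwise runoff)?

D

Round 1 first-place votes: A 7, B 12, C 0, D 11. B and D advance.
Runoff: B is ranked above D on 12 ballots, D above B on 18.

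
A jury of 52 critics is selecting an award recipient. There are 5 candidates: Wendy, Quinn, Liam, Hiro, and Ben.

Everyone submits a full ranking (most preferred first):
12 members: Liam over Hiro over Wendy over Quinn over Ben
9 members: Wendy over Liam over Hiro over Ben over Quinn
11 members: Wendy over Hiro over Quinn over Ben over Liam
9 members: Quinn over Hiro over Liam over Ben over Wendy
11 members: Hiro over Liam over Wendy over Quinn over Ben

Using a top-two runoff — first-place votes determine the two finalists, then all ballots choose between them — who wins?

Liam

Round 1 first-place votes: Wendy 20, Quinn 9, Liam 12, Hiro 11, Ben 0. Wendy and Liam advance.
Runoff: Wendy is ranked above Liam on 20 ballots, Liam above Wendy on 32.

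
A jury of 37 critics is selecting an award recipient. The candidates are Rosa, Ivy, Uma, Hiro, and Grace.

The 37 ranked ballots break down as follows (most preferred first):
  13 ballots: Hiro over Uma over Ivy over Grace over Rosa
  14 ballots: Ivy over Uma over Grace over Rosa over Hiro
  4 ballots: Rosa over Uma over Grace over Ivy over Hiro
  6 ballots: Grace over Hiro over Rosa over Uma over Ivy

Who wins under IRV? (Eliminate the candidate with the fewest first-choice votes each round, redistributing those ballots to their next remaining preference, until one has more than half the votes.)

Hiro

Round 1: Rosa 4, Ivy 14, Uma 0, Hiro 13, Grace 6. Uma eliminated.
Round 2: Rosa 4, Ivy 14, Hiro 13, Grace 6. Rosa eliminated.
Round 3: Ivy 14, Hiro 13, Grace 10. Grace eliminated.
Round 4: Ivy 18, Hiro 19. Hiro has a majority (≥19).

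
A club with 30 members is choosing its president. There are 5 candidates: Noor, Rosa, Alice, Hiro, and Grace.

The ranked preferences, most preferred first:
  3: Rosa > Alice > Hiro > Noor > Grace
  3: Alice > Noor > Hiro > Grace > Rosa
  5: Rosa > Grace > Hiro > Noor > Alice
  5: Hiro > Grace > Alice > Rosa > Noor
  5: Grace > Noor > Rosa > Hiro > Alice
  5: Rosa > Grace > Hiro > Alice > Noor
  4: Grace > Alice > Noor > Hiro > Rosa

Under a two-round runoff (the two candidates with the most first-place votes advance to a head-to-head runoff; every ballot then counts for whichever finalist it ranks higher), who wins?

Round 1 first-place votes: Noor 0, Rosa 13, Alice 3, Hiro 5, Grace 9. Rosa and Grace advance.
Runoff: Rosa is ranked above Grace on 13 ballots, Grace above Rosa on 17.

Grace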